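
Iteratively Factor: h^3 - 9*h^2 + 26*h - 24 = (h - 4)*(h^2 - 5*h + 6) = (h - 4)*(h - 2)*(h - 3)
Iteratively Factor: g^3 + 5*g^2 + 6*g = (g + 2)*(g^2 + 3*g) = (g + 2)*(g + 3)*(g)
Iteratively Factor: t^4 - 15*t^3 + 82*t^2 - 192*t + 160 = (t - 5)*(t^3 - 10*t^2 + 32*t - 32) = (t - 5)*(t - 4)*(t^2 - 6*t + 8) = (t - 5)*(t - 4)*(t - 2)*(t - 4)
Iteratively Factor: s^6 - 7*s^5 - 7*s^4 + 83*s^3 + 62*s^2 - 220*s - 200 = (s + 1)*(s^5 - 8*s^4 + s^3 + 82*s^2 - 20*s - 200) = (s + 1)*(s + 2)*(s^4 - 10*s^3 + 21*s^2 + 40*s - 100) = (s + 1)*(s + 2)^2*(s^3 - 12*s^2 + 45*s - 50) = (s - 5)*(s + 1)*(s + 2)^2*(s^2 - 7*s + 10) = (s - 5)^2*(s + 1)*(s + 2)^2*(s - 2)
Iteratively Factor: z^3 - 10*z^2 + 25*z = (z - 5)*(z^2 - 5*z) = z*(z - 5)*(z - 5)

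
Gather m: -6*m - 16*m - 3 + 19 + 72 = 88 - 22*m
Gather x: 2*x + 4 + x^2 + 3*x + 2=x^2 + 5*x + 6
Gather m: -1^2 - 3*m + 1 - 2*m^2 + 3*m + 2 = 2 - 2*m^2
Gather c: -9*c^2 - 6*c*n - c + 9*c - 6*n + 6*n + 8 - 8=-9*c^2 + c*(8 - 6*n)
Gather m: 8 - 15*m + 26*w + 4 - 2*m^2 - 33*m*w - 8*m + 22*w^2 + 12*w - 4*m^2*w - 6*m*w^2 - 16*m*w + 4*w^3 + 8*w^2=m^2*(-4*w - 2) + m*(-6*w^2 - 49*w - 23) + 4*w^3 + 30*w^2 + 38*w + 12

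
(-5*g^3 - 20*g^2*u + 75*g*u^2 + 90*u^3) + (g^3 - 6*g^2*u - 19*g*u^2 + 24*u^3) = -4*g^3 - 26*g^2*u + 56*g*u^2 + 114*u^3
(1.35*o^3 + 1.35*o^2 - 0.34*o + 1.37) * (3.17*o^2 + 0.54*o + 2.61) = 4.2795*o^5 + 5.0085*o^4 + 3.1747*o^3 + 7.6828*o^2 - 0.1476*o + 3.5757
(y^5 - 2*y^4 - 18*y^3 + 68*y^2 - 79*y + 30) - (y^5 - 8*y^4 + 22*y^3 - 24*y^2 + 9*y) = 6*y^4 - 40*y^3 + 92*y^2 - 88*y + 30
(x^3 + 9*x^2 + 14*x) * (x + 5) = x^4 + 14*x^3 + 59*x^2 + 70*x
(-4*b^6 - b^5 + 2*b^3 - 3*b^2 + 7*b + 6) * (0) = 0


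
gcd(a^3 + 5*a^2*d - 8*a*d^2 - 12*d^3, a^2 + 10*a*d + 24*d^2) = a + 6*d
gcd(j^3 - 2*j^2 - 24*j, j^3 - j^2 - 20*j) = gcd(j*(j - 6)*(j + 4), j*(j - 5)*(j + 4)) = j^2 + 4*j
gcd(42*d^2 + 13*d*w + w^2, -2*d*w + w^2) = 1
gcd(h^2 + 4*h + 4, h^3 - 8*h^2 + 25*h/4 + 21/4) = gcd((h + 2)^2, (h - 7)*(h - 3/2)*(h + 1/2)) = 1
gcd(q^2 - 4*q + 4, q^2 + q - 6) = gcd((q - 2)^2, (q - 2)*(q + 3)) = q - 2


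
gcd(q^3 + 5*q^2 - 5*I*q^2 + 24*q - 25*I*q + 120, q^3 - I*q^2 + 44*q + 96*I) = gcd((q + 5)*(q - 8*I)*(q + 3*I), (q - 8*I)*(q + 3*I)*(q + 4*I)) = q^2 - 5*I*q + 24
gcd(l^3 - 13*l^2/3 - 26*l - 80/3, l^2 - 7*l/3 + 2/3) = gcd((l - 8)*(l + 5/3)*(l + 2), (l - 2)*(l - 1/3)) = 1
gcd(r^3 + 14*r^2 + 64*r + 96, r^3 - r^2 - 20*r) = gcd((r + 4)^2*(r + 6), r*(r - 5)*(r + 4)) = r + 4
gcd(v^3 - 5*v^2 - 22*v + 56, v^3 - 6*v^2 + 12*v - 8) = v - 2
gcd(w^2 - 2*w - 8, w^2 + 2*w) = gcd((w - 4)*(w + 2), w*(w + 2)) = w + 2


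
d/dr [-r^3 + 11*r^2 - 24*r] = -3*r^2 + 22*r - 24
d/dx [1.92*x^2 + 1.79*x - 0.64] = 3.84*x + 1.79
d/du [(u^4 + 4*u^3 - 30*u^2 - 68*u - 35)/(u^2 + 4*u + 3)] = 2*(u^3 + 6*u^2 + 9*u - 32)/(u^2 + 6*u + 9)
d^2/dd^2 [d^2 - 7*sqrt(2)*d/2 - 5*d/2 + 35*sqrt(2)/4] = 2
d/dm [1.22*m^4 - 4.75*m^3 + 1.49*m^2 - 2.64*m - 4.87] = 4.88*m^3 - 14.25*m^2 + 2.98*m - 2.64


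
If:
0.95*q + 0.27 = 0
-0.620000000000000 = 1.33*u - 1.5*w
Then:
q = -0.28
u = 1.12781954887218*w - 0.466165413533835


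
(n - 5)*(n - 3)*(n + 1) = n^3 - 7*n^2 + 7*n + 15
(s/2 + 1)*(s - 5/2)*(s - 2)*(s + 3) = s^4/2 + s^3/4 - 23*s^2/4 - s + 15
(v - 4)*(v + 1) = v^2 - 3*v - 4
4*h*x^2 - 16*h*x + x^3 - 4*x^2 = x*(4*h + x)*(x - 4)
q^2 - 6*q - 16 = (q - 8)*(q + 2)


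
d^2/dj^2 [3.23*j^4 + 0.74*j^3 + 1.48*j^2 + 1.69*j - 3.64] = 38.76*j^2 + 4.44*j + 2.96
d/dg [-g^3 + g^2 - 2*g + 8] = -3*g^2 + 2*g - 2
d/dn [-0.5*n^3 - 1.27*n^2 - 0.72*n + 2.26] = -1.5*n^2 - 2.54*n - 0.72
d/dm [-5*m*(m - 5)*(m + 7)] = -15*m^2 - 20*m + 175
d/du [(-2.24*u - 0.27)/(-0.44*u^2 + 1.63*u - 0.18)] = (-0.9856*u^2 - 0.2376*u + 0.8433)/(0.1936*u^4 - 1.4344*u^3 + 2.8153*u^2 - 0.5868*u + 0.0324)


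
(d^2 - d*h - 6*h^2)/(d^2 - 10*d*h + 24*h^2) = (d^2 - d*h - 6*h^2)/(d^2 - 10*d*h + 24*h^2)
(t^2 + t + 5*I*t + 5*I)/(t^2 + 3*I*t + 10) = (t + 1)/(t - 2*I)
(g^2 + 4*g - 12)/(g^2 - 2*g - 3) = (-g^2 - 4*g + 12)/(-g^2 + 2*g + 3)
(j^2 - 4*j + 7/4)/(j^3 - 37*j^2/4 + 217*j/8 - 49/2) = 2*(2*j - 1)/(4*j^2 - 23*j + 28)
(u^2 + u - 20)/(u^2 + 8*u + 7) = (u^2 + u - 20)/(u^2 + 8*u + 7)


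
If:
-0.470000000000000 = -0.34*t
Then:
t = 1.38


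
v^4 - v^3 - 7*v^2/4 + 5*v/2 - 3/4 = (v - 1)^2*(v - 1/2)*(v + 3/2)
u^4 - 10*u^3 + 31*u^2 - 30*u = u*(u - 5)*(u - 3)*(u - 2)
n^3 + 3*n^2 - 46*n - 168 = (n - 7)*(n + 4)*(n + 6)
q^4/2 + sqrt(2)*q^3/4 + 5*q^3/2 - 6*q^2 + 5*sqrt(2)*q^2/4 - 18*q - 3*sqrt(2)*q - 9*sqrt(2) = (q/2 + 1)*(q - 3)*(q + 6)*(q + sqrt(2)/2)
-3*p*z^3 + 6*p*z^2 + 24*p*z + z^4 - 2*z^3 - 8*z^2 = z*(-3*p + z)*(z - 4)*(z + 2)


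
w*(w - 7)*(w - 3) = w^3 - 10*w^2 + 21*w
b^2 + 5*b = b*(b + 5)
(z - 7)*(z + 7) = z^2 - 49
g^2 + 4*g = g*(g + 4)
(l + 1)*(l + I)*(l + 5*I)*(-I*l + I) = -I*l^4 + 6*l^3 + 6*I*l^2 - 6*l - 5*I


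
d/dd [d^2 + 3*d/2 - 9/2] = 2*d + 3/2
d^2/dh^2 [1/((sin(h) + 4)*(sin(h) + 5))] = (-4*sin(h)^4 - 27*sin(h)^3 + 5*sin(h)^2 + 234*sin(h) + 122)/((sin(h) + 4)^3*(sin(h) + 5)^3)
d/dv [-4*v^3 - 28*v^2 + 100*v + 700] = -12*v^2 - 56*v + 100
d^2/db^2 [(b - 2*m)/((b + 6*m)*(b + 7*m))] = 2*(b^3 - 6*b^2*m - 204*b*m^2 - 800*m^3)/(b^6 + 39*b^5*m + 633*b^4*m^2 + 5473*b^3*m^3 + 26586*b^2*m^4 + 68796*b*m^5 + 74088*m^6)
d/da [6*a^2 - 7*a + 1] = 12*a - 7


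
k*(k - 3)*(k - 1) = k^3 - 4*k^2 + 3*k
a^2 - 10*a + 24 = (a - 6)*(a - 4)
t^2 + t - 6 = (t - 2)*(t + 3)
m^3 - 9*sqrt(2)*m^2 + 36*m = m*(m - 6*sqrt(2))*(m - 3*sqrt(2))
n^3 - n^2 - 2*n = n*(n - 2)*(n + 1)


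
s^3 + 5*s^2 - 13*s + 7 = (s - 1)^2*(s + 7)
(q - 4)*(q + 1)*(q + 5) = q^3 + 2*q^2 - 19*q - 20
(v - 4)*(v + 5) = v^2 + v - 20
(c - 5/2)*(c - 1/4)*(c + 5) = c^3 + 9*c^2/4 - 105*c/8 + 25/8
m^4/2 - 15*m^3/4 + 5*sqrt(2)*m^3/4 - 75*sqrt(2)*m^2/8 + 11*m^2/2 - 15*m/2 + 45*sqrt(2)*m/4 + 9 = (m/2 + sqrt(2))*(m - 6)*(m - 3/2)*(m + sqrt(2)/2)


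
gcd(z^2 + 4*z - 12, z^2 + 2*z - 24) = z + 6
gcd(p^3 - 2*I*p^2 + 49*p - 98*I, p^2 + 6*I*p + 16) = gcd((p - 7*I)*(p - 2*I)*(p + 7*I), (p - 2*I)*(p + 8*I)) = p - 2*I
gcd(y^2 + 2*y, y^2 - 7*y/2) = y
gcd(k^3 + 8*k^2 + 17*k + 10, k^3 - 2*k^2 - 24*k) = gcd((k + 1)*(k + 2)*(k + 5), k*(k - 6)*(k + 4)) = 1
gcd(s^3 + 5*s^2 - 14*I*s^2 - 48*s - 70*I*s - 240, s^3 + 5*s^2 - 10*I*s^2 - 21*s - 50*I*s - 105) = s + 5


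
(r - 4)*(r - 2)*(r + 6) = r^3 - 28*r + 48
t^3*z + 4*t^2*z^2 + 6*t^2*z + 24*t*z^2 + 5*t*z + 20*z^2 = (t + 5)*(t + 4*z)*(t*z + z)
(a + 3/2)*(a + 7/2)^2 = a^3 + 17*a^2/2 + 91*a/4 + 147/8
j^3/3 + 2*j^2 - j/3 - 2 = (j/3 + 1/3)*(j - 1)*(j + 6)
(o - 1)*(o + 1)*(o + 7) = o^3 + 7*o^2 - o - 7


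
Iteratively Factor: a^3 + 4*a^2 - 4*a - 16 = (a - 2)*(a^2 + 6*a + 8) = (a - 2)*(a + 2)*(a + 4)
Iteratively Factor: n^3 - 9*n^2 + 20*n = (n - 5)*(n^2 - 4*n) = (n - 5)*(n - 4)*(n)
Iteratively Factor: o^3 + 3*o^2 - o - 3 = (o + 1)*(o^2 + 2*o - 3) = (o - 1)*(o + 1)*(o + 3)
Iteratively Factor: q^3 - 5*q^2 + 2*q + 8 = (q - 2)*(q^2 - 3*q - 4) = (q - 2)*(q + 1)*(q - 4)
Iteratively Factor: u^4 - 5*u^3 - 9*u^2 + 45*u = (u - 3)*(u^3 - 2*u^2 - 15*u) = u*(u - 3)*(u^2 - 2*u - 15) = u*(u - 3)*(u + 3)*(u - 5)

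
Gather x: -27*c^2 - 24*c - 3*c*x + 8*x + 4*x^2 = -27*c^2 - 24*c + 4*x^2 + x*(8 - 3*c)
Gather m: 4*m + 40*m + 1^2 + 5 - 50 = 44*m - 44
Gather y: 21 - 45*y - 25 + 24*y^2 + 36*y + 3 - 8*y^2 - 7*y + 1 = 16*y^2 - 16*y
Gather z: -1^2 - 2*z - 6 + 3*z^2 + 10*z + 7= 3*z^2 + 8*z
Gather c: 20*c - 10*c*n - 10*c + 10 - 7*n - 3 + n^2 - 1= c*(10 - 10*n) + n^2 - 7*n + 6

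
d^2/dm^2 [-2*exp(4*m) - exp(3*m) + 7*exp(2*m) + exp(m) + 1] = (-32*exp(3*m) - 9*exp(2*m) + 28*exp(m) + 1)*exp(m)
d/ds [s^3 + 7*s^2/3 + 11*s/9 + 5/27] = 3*s^2 + 14*s/3 + 11/9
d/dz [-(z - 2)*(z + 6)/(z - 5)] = (-z^2 + 10*z + 8)/(z^2 - 10*z + 25)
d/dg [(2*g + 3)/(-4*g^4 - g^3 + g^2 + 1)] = (-8*g^4 - 2*g^3 + 2*g^2 + g*(2*g + 3)*(16*g^2 + 3*g - 2) + 2)/(4*g^4 + g^3 - g^2 - 1)^2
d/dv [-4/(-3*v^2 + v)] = 4*(1 - 6*v)/(v^2*(3*v - 1)^2)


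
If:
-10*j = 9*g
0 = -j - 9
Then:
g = 10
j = -9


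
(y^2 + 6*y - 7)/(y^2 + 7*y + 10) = (y^2 + 6*y - 7)/(y^2 + 7*y + 10)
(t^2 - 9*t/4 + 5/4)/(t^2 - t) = (t - 5/4)/t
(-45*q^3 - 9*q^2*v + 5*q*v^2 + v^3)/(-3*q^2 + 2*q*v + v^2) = (15*q^2 - 2*q*v - v^2)/(q - v)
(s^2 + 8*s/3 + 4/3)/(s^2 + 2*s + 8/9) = 3*(s + 2)/(3*s + 4)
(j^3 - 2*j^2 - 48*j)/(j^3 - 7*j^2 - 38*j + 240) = j/(j - 5)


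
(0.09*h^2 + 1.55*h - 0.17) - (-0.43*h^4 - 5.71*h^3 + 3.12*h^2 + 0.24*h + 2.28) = 0.43*h^4 + 5.71*h^3 - 3.03*h^2 + 1.31*h - 2.45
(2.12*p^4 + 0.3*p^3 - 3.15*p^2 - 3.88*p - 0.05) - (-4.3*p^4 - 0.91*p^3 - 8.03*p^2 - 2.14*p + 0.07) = 6.42*p^4 + 1.21*p^3 + 4.88*p^2 - 1.74*p - 0.12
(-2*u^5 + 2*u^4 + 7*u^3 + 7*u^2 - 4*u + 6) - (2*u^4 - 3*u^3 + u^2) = -2*u^5 + 10*u^3 + 6*u^2 - 4*u + 6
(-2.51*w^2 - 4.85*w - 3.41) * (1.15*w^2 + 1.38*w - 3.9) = -2.8865*w^4 - 9.0413*w^3 - 0.825499999999999*w^2 + 14.2092*w + 13.299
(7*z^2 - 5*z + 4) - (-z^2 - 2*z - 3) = 8*z^2 - 3*z + 7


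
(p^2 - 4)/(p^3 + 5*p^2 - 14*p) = (p + 2)/(p*(p + 7))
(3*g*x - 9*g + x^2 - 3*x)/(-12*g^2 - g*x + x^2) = (x - 3)/(-4*g + x)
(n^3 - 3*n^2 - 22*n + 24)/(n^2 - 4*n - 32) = (n^2 - 7*n + 6)/(n - 8)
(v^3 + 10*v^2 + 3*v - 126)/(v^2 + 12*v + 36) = (v^2 + 4*v - 21)/(v + 6)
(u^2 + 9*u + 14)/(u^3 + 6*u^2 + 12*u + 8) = (u + 7)/(u^2 + 4*u + 4)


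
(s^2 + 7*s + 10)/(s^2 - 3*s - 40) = (s + 2)/(s - 8)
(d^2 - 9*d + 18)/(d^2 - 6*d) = (d - 3)/d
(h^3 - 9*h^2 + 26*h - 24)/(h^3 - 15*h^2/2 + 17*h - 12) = 2*(h - 3)/(2*h - 3)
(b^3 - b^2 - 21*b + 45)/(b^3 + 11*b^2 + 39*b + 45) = (b^2 - 6*b + 9)/(b^2 + 6*b + 9)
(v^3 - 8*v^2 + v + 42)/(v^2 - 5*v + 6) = (v^2 - 5*v - 14)/(v - 2)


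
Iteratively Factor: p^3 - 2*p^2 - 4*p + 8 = (p + 2)*(p^2 - 4*p + 4) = (p - 2)*(p + 2)*(p - 2)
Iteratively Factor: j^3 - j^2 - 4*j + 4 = (j + 2)*(j^2 - 3*j + 2) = (j - 2)*(j + 2)*(j - 1)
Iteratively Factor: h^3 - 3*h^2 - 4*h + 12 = (h + 2)*(h^2 - 5*h + 6) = (h - 2)*(h + 2)*(h - 3)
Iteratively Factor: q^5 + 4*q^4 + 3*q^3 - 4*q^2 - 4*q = (q + 2)*(q^4 + 2*q^3 - q^2 - 2*q) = (q - 1)*(q + 2)*(q^3 + 3*q^2 + 2*q) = (q - 1)*(q + 2)^2*(q^2 + q) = (q - 1)*(q + 1)*(q + 2)^2*(q)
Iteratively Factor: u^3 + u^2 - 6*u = (u)*(u^2 + u - 6) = u*(u + 3)*(u - 2)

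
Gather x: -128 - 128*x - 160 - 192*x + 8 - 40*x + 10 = -360*x - 270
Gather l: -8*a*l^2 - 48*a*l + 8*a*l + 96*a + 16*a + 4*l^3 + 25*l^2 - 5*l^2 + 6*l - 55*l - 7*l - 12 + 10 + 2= 112*a + 4*l^3 + l^2*(20 - 8*a) + l*(-40*a - 56)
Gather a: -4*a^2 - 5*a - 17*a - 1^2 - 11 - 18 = -4*a^2 - 22*a - 30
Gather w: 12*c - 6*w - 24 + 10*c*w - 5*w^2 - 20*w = 12*c - 5*w^2 + w*(10*c - 26) - 24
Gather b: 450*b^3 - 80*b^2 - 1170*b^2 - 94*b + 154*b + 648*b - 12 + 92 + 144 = 450*b^3 - 1250*b^2 + 708*b + 224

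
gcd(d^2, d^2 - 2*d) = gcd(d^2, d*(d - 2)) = d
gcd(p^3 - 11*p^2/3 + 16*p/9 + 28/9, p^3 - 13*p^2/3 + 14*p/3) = p^2 - 13*p/3 + 14/3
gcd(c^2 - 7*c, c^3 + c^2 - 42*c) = c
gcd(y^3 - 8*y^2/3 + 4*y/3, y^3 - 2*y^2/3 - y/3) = y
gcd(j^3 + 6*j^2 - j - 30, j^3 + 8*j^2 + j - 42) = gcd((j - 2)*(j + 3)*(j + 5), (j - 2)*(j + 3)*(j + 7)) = j^2 + j - 6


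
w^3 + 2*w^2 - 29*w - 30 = (w - 5)*(w + 1)*(w + 6)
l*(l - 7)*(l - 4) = l^3 - 11*l^2 + 28*l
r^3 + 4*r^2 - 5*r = r*(r - 1)*(r + 5)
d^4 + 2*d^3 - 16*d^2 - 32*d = d*(d - 4)*(d + 2)*(d + 4)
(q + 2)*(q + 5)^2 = q^3 + 12*q^2 + 45*q + 50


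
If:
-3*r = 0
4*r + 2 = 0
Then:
No Solution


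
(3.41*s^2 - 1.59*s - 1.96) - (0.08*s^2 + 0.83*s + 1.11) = 3.33*s^2 - 2.42*s - 3.07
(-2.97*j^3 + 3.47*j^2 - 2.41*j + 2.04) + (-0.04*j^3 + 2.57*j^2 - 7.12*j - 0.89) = -3.01*j^3 + 6.04*j^2 - 9.53*j + 1.15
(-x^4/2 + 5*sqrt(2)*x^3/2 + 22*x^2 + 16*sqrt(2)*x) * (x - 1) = -x^5/2 + x^4/2 + 5*sqrt(2)*x^4/2 - 5*sqrt(2)*x^3/2 + 22*x^3 - 22*x^2 + 16*sqrt(2)*x^2 - 16*sqrt(2)*x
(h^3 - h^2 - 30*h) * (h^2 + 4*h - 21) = h^5 + 3*h^4 - 55*h^3 - 99*h^2 + 630*h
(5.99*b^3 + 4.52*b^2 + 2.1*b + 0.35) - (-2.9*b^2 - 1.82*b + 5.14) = 5.99*b^3 + 7.42*b^2 + 3.92*b - 4.79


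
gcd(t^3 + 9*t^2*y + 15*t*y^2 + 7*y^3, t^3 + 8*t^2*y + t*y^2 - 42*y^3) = t + 7*y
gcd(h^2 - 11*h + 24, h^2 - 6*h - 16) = h - 8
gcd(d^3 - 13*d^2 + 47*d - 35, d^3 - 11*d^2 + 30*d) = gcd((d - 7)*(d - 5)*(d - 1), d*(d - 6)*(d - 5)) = d - 5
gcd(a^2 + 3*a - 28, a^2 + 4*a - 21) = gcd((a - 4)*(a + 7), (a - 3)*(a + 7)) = a + 7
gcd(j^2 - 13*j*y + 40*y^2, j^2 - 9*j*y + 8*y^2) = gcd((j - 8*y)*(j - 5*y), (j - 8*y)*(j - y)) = -j + 8*y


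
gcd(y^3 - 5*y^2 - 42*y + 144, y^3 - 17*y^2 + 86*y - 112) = y - 8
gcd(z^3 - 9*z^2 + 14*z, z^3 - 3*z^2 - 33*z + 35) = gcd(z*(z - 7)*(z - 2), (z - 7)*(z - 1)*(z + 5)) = z - 7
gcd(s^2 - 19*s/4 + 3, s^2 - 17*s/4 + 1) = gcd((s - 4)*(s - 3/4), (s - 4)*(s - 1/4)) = s - 4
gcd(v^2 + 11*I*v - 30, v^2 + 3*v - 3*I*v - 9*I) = 1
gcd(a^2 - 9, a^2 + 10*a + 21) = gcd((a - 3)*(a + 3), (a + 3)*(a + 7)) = a + 3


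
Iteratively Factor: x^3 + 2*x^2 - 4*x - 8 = (x + 2)*(x^2 - 4) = (x - 2)*(x + 2)*(x + 2)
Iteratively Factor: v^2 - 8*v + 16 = (v - 4)*(v - 4)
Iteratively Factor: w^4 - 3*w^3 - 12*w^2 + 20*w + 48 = (w - 3)*(w^3 - 12*w - 16) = (w - 4)*(w - 3)*(w^2 + 4*w + 4) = (w - 4)*(w - 3)*(w + 2)*(w + 2)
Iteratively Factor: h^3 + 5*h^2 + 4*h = (h + 1)*(h^2 + 4*h) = h*(h + 1)*(h + 4)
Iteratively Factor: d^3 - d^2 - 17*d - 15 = (d + 3)*(d^2 - 4*d - 5) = (d + 1)*(d + 3)*(d - 5)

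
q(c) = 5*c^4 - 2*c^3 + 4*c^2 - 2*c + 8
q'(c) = 20*c^3 - 6*c^2 + 8*c - 2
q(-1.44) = 46.65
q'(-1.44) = -85.68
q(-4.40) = 2138.66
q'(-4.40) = -1857.04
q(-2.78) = 386.08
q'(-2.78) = -500.31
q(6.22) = 7152.99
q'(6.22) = 4628.47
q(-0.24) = 8.75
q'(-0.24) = -4.54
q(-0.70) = 13.25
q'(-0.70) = -17.40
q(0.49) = 8.03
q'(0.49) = 2.83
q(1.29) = 21.63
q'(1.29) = 41.27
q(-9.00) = 34613.00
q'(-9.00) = -15140.00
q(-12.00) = 107744.00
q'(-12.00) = -35522.00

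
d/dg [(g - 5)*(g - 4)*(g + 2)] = 3*g^2 - 14*g + 2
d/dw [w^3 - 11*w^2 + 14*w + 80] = 3*w^2 - 22*w + 14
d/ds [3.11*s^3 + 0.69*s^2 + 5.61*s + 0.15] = 9.33*s^2 + 1.38*s + 5.61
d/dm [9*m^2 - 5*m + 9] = 18*m - 5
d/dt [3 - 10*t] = -10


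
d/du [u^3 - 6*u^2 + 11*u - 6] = 3*u^2 - 12*u + 11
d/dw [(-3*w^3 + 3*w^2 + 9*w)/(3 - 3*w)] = (2*w^3 - 4*w^2 + 2*w + 3)/(w^2 - 2*w + 1)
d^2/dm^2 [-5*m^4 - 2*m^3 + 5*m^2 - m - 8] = -60*m^2 - 12*m + 10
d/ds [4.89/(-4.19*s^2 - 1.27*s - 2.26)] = (40.9782*s + 6.2103)/(4.19*s^2 + 1.27*s + 2.26)^2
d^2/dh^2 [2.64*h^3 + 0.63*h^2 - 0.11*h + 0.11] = 15.84*h + 1.26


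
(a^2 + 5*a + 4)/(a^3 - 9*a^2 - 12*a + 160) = (a + 1)/(a^2 - 13*a + 40)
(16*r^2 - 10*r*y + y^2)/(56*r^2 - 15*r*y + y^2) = (-2*r + y)/(-7*r + y)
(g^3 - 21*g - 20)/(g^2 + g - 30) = (g^2 + 5*g + 4)/(g + 6)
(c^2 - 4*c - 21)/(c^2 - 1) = (c^2 - 4*c - 21)/(c^2 - 1)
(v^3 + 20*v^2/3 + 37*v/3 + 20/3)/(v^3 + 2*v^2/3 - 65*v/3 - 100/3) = (v + 1)/(v - 5)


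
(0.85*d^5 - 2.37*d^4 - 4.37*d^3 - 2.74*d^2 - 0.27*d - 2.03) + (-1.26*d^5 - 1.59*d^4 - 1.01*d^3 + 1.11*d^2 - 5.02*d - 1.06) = -0.41*d^5 - 3.96*d^4 - 5.38*d^3 - 1.63*d^2 - 5.29*d - 3.09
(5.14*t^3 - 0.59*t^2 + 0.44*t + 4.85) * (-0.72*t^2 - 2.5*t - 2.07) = -3.7008*t^5 - 12.4252*t^4 - 9.4816*t^3 - 3.3707*t^2 - 13.0358*t - 10.0395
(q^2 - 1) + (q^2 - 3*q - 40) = 2*q^2 - 3*q - 41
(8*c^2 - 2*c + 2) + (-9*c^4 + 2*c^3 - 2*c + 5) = -9*c^4 + 2*c^3 + 8*c^2 - 4*c + 7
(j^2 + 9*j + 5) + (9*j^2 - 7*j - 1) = 10*j^2 + 2*j + 4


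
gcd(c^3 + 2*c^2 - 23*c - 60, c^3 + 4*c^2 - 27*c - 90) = c^2 - 2*c - 15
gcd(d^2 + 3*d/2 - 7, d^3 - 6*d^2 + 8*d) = d - 2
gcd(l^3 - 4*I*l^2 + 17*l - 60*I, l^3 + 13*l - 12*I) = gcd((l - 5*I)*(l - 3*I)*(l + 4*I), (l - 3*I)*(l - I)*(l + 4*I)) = l^2 + I*l + 12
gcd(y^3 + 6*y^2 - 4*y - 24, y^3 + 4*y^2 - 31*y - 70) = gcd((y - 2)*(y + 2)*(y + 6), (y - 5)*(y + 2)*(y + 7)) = y + 2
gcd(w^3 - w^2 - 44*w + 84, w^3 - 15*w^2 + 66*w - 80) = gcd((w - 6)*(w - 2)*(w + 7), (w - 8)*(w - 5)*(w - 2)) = w - 2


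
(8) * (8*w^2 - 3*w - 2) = 64*w^2 - 24*w - 16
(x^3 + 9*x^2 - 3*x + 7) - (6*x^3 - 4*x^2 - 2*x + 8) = -5*x^3 + 13*x^2 - x - 1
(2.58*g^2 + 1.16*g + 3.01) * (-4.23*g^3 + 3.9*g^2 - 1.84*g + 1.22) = -10.9134*g^5 + 5.1552*g^4 - 12.9555*g^3 + 12.7522*g^2 - 4.1232*g + 3.6722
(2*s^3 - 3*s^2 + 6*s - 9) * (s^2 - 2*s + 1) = 2*s^5 - 7*s^4 + 14*s^3 - 24*s^2 + 24*s - 9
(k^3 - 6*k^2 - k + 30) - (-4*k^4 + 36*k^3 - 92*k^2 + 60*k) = 4*k^4 - 35*k^3 + 86*k^2 - 61*k + 30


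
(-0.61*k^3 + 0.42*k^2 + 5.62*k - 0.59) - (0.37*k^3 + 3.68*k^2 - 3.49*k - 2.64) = -0.98*k^3 - 3.26*k^2 + 9.11*k + 2.05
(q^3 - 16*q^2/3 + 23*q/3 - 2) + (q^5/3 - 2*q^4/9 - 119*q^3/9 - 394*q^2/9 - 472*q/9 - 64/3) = q^5/3 - 2*q^4/9 - 110*q^3/9 - 442*q^2/9 - 403*q/9 - 70/3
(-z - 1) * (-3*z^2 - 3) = 3*z^3 + 3*z^2 + 3*z + 3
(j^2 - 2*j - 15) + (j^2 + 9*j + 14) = 2*j^2 + 7*j - 1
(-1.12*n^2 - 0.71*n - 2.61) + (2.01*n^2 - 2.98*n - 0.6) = 0.89*n^2 - 3.69*n - 3.21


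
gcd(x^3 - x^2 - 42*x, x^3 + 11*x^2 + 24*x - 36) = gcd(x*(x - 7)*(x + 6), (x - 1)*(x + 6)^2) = x + 6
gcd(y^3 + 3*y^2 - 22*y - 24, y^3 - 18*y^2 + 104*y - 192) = y - 4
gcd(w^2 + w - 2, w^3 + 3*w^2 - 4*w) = w - 1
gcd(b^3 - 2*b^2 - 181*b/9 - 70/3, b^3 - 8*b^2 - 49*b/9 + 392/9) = b + 7/3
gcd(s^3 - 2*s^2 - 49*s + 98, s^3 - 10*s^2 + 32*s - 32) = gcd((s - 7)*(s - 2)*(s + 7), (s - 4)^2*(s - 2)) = s - 2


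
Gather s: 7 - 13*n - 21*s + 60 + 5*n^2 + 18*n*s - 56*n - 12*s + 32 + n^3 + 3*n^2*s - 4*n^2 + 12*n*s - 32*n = n^3 + n^2 - 101*n + s*(3*n^2 + 30*n - 33) + 99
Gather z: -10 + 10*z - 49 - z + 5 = 9*z - 54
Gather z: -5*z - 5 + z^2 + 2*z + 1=z^2 - 3*z - 4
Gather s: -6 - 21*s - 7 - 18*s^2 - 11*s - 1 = -18*s^2 - 32*s - 14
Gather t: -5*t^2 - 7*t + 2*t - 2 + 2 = -5*t^2 - 5*t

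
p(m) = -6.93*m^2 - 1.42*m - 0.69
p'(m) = -13.86*m - 1.42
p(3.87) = -109.98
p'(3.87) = -55.06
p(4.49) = -146.78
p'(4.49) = -63.65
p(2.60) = -51.23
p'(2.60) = -37.46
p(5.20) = -195.46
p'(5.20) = -73.49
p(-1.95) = -24.27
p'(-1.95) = 25.61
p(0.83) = -6.64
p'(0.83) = -12.92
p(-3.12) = -63.72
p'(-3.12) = 41.82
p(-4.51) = -135.24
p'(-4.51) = 61.09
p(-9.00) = -549.24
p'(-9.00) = 123.32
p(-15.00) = -1538.64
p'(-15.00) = 206.48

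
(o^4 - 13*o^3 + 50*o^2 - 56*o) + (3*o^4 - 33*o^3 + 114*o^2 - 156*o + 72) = 4*o^4 - 46*o^3 + 164*o^2 - 212*o + 72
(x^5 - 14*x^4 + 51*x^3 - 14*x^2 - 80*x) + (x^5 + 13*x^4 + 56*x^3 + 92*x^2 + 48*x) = 2*x^5 - x^4 + 107*x^3 + 78*x^2 - 32*x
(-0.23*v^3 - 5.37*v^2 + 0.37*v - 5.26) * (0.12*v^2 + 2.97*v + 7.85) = -0.0276*v^5 - 1.3275*v^4 - 17.71*v^3 - 41.6868*v^2 - 12.7177*v - 41.291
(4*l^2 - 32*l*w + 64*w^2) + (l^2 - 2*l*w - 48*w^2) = 5*l^2 - 34*l*w + 16*w^2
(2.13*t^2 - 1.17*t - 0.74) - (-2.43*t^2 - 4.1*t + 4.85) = 4.56*t^2 + 2.93*t - 5.59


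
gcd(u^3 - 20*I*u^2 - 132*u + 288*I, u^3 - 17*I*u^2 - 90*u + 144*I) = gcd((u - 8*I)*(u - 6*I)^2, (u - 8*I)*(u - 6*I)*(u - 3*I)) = u^2 - 14*I*u - 48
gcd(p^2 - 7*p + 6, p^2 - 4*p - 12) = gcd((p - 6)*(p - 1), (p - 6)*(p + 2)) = p - 6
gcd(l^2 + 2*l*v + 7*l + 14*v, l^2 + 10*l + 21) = l + 7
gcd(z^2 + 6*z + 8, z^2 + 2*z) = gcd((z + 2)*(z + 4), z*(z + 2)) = z + 2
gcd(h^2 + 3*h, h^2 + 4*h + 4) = 1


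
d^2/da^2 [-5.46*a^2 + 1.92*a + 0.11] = -10.9200000000000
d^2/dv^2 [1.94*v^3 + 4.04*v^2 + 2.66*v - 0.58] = 11.64*v + 8.08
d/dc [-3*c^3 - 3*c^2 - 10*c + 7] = -9*c^2 - 6*c - 10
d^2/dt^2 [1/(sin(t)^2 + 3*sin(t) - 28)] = (-4*sin(t)^4 - 9*sin(t)^3 - 115*sin(t)^2 - 66*sin(t) + 74)/(sin(t)^2 + 3*sin(t) - 28)^3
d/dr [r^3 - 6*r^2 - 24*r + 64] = 3*r^2 - 12*r - 24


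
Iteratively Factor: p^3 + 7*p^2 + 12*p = (p)*(p^2 + 7*p + 12) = p*(p + 3)*(p + 4)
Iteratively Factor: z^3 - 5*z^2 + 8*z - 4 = (z - 2)*(z^2 - 3*z + 2) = (z - 2)*(z - 1)*(z - 2)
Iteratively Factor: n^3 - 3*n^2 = (n)*(n^2 - 3*n) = n*(n - 3)*(n)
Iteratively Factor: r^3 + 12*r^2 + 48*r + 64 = (r + 4)*(r^2 + 8*r + 16) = (r + 4)^2*(r + 4)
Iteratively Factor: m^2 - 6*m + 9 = (m - 3)*(m - 3)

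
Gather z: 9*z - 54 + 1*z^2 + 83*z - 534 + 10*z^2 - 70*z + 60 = 11*z^2 + 22*z - 528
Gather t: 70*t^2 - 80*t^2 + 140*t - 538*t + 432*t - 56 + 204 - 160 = -10*t^2 + 34*t - 12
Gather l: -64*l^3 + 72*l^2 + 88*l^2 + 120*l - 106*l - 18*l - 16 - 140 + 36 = -64*l^3 + 160*l^2 - 4*l - 120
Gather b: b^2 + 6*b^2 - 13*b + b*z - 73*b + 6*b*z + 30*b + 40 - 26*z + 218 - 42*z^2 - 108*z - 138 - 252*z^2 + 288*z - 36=7*b^2 + b*(7*z - 56) - 294*z^2 + 154*z + 84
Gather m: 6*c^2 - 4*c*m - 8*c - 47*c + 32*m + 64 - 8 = 6*c^2 - 55*c + m*(32 - 4*c) + 56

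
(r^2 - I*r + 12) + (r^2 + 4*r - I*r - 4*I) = 2*r^2 + 4*r - 2*I*r + 12 - 4*I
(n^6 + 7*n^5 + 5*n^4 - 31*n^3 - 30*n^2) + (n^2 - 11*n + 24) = n^6 + 7*n^5 + 5*n^4 - 31*n^3 - 29*n^2 - 11*n + 24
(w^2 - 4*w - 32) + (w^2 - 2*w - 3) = 2*w^2 - 6*w - 35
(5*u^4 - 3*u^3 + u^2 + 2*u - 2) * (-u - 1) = -5*u^5 - 2*u^4 + 2*u^3 - 3*u^2 + 2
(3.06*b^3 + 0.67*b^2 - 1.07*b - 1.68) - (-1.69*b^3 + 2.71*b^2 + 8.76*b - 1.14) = 4.75*b^3 - 2.04*b^2 - 9.83*b - 0.54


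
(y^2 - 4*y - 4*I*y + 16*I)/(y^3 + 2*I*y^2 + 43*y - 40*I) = (y^2 - 4*y - 4*I*y + 16*I)/(y^3 + 2*I*y^2 + 43*y - 40*I)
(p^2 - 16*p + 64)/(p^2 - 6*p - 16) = (p - 8)/(p + 2)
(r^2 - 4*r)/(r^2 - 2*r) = (r - 4)/(r - 2)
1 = 1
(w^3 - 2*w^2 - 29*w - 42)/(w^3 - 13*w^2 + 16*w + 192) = (w^2 - 5*w - 14)/(w^2 - 16*w + 64)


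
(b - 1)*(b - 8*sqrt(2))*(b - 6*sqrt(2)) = b^3 - 14*sqrt(2)*b^2 - b^2 + 14*sqrt(2)*b + 96*b - 96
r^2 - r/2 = r*(r - 1/2)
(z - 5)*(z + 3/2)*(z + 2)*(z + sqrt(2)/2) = z^4 - 3*z^3/2 + sqrt(2)*z^3/2 - 29*z^2/2 - 3*sqrt(2)*z^2/4 - 15*z - 29*sqrt(2)*z/4 - 15*sqrt(2)/2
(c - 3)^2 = c^2 - 6*c + 9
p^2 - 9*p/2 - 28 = (p - 8)*(p + 7/2)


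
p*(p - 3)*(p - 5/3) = p^3 - 14*p^2/3 + 5*p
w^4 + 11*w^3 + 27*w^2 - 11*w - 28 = (w - 1)*(w + 1)*(w + 4)*(w + 7)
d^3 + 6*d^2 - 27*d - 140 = (d - 5)*(d + 4)*(d + 7)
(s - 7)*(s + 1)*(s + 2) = s^3 - 4*s^2 - 19*s - 14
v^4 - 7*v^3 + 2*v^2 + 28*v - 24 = (v - 6)*(v - 2)*(v - 1)*(v + 2)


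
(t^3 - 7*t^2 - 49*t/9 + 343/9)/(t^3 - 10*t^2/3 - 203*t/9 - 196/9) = (3*t - 7)/(3*t + 4)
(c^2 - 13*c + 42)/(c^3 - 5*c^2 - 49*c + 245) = (c - 6)/(c^2 + 2*c - 35)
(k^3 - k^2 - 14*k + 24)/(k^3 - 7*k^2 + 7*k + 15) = (k^2 + 2*k - 8)/(k^2 - 4*k - 5)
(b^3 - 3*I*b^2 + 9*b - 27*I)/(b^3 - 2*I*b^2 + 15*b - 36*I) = (b + 3*I)/(b + 4*I)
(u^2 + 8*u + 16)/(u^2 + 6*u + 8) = (u + 4)/(u + 2)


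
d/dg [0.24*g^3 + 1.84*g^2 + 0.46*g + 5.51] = 0.72*g^2 + 3.68*g + 0.46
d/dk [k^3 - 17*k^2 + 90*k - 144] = 3*k^2 - 34*k + 90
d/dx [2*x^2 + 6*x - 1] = 4*x + 6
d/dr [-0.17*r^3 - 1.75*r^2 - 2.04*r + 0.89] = -0.51*r^2 - 3.5*r - 2.04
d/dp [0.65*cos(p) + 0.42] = -0.65*sin(p)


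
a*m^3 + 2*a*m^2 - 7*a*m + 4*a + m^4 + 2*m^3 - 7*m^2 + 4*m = (a + m)*(m - 1)^2*(m + 4)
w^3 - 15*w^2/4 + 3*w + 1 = (w - 2)^2*(w + 1/4)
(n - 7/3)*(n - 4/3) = n^2 - 11*n/3 + 28/9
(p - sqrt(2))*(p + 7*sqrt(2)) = p^2 + 6*sqrt(2)*p - 14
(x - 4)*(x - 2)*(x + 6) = x^3 - 28*x + 48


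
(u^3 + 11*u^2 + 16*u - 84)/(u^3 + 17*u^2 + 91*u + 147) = (u^2 + 4*u - 12)/(u^2 + 10*u + 21)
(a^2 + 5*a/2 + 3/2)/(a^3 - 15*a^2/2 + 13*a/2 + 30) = (a + 1)/(a^2 - 9*a + 20)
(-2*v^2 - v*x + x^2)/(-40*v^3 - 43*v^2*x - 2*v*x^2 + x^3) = (-2*v + x)/(-40*v^2 - 3*v*x + x^2)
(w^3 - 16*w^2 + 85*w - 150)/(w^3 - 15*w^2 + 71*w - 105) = (w^2 - 11*w + 30)/(w^2 - 10*w + 21)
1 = 1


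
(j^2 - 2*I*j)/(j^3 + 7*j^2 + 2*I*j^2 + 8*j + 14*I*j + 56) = j/(j^2 + j*(7 + 4*I) + 28*I)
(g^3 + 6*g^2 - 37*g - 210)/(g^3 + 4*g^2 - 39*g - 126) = (g + 5)/(g + 3)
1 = 1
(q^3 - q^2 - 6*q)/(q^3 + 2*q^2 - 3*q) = (q^2 - q - 6)/(q^2 + 2*q - 3)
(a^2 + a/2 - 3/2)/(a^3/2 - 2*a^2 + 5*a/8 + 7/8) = 4*(2*a + 3)/(4*a^2 - 12*a - 7)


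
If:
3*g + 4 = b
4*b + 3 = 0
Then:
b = -3/4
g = -19/12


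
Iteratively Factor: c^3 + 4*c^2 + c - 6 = (c + 2)*(c^2 + 2*c - 3) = (c - 1)*(c + 2)*(c + 3)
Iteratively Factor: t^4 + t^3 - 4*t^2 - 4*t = (t)*(t^3 + t^2 - 4*t - 4) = t*(t - 2)*(t^2 + 3*t + 2) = t*(t - 2)*(t + 1)*(t + 2)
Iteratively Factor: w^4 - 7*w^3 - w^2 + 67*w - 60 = (w - 5)*(w^3 - 2*w^2 - 11*w + 12) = (w - 5)*(w - 1)*(w^2 - w - 12) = (w - 5)*(w - 1)*(w + 3)*(w - 4)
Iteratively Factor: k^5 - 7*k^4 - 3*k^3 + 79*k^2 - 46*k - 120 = (k + 1)*(k^4 - 8*k^3 + 5*k^2 + 74*k - 120) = (k - 2)*(k + 1)*(k^3 - 6*k^2 - 7*k + 60) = (k - 4)*(k - 2)*(k + 1)*(k^2 - 2*k - 15) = (k - 4)*(k - 2)*(k + 1)*(k + 3)*(k - 5)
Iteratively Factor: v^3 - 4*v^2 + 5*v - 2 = (v - 1)*(v^2 - 3*v + 2) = (v - 1)^2*(v - 2)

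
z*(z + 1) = z^2 + z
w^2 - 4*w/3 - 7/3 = (w - 7/3)*(w + 1)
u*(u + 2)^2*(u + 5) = u^4 + 9*u^3 + 24*u^2 + 20*u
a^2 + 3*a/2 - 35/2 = (a - 7/2)*(a + 5)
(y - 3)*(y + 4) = y^2 + y - 12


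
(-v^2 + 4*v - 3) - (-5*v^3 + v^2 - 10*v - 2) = 5*v^3 - 2*v^2 + 14*v - 1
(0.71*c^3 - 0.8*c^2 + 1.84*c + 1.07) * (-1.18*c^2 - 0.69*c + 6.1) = -0.8378*c^5 + 0.4541*c^4 + 2.7118*c^3 - 7.4122*c^2 + 10.4857*c + 6.527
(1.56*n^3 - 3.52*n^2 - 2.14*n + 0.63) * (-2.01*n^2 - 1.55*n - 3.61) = -3.1356*n^5 + 4.6572*n^4 + 4.1258*n^3 + 14.7579*n^2 + 6.7489*n - 2.2743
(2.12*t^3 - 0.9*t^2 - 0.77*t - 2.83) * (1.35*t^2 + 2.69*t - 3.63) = 2.862*t^5 + 4.4878*t^4 - 11.1561*t^3 - 2.6248*t^2 - 4.8176*t + 10.2729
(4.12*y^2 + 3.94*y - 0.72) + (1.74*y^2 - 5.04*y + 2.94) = 5.86*y^2 - 1.1*y + 2.22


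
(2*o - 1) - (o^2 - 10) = -o^2 + 2*o + 9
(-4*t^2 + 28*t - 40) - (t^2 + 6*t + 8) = -5*t^2 + 22*t - 48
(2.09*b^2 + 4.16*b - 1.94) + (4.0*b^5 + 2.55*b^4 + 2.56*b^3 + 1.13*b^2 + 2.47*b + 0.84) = 4.0*b^5 + 2.55*b^4 + 2.56*b^3 + 3.22*b^2 + 6.63*b - 1.1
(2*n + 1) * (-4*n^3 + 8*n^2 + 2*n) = -8*n^4 + 12*n^3 + 12*n^2 + 2*n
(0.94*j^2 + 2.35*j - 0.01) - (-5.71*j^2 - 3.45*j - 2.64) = 6.65*j^2 + 5.8*j + 2.63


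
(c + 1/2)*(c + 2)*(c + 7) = c^3 + 19*c^2/2 + 37*c/2 + 7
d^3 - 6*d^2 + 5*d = d*(d - 5)*(d - 1)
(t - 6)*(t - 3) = t^2 - 9*t + 18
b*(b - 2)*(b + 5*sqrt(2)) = b^3 - 2*b^2 + 5*sqrt(2)*b^2 - 10*sqrt(2)*b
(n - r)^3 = n^3 - 3*n^2*r + 3*n*r^2 - r^3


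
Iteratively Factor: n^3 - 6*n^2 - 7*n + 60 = (n + 3)*(n^2 - 9*n + 20) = (n - 4)*(n + 3)*(n - 5)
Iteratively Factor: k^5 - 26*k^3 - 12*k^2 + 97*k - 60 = (k - 1)*(k^4 + k^3 - 25*k^2 - 37*k + 60) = (k - 1)*(k + 4)*(k^3 - 3*k^2 - 13*k + 15) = (k - 5)*(k - 1)*(k + 4)*(k^2 + 2*k - 3) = (k - 5)*(k - 1)*(k + 3)*(k + 4)*(k - 1)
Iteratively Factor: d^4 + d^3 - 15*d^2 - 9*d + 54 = (d - 2)*(d^3 + 3*d^2 - 9*d - 27) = (d - 2)*(d + 3)*(d^2 - 9) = (d - 2)*(d + 3)^2*(d - 3)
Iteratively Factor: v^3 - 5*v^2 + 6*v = (v - 3)*(v^2 - 2*v) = (v - 3)*(v - 2)*(v)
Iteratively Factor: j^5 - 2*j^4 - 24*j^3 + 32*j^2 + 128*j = (j - 4)*(j^4 + 2*j^3 - 16*j^2 - 32*j) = (j - 4)*(j + 2)*(j^3 - 16*j) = (j - 4)*(j + 2)*(j + 4)*(j^2 - 4*j) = j*(j - 4)*(j + 2)*(j + 4)*(j - 4)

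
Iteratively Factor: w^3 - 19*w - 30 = (w + 2)*(w^2 - 2*w - 15) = (w + 2)*(w + 3)*(w - 5)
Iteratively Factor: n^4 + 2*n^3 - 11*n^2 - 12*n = (n)*(n^3 + 2*n^2 - 11*n - 12) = n*(n + 4)*(n^2 - 2*n - 3) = n*(n - 3)*(n + 4)*(n + 1)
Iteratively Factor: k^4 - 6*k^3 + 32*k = (k + 2)*(k^3 - 8*k^2 + 16*k) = k*(k + 2)*(k^2 - 8*k + 16) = k*(k - 4)*(k + 2)*(k - 4)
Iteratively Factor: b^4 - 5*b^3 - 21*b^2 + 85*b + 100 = (b + 1)*(b^3 - 6*b^2 - 15*b + 100) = (b + 1)*(b + 4)*(b^2 - 10*b + 25) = (b - 5)*(b + 1)*(b + 4)*(b - 5)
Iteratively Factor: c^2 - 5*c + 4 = (c - 4)*(c - 1)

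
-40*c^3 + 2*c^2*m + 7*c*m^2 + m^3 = (-2*c + m)*(4*c + m)*(5*c + m)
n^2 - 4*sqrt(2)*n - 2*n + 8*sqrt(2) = (n - 2)*(n - 4*sqrt(2))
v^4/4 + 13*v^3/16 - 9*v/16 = v*(v/4 + 1/4)*(v - 3/4)*(v + 3)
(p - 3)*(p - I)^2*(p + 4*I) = p^4 - 3*p^3 + 2*I*p^3 + 7*p^2 - 6*I*p^2 - 21*p - 4*I*p + 12*I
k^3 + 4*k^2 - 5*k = k*(k - 1)*(k + 5)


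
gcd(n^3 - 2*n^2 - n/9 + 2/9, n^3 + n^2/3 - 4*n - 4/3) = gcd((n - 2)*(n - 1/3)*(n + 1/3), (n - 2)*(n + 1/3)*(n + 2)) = n^2 - 5*n/3 - 2/3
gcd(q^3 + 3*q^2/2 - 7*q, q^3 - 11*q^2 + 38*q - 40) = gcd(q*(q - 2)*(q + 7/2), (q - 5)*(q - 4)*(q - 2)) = q - 2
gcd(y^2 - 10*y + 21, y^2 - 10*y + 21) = y^2 - 10*y + 21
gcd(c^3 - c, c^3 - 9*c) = c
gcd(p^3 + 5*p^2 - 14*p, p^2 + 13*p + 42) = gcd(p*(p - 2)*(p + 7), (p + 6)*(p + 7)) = p + 7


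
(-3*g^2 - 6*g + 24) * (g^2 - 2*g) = -3*g^4 + 36*g^2 - 48*g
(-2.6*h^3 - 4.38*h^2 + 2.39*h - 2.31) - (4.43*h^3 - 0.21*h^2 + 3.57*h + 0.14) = -7.03*h^3 - 4.17*h^2 - 1.18*h - 2.45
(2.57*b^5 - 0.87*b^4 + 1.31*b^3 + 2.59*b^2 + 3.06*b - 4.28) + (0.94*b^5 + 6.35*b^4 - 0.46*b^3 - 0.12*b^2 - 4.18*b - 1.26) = 3.51*b^5 + 5.48*b^4 + 0.85*b^3 + 2.47*b^2 - 1.12*b - 5.54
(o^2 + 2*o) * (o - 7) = o^3 - 5*o^2 - 14*o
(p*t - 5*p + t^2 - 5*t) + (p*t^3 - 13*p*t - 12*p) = p*t^3 - 12*p*t - 17*p + t^2 - 5*t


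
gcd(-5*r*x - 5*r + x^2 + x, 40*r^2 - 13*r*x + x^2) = -5*r + x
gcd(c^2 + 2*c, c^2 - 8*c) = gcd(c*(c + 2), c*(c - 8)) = c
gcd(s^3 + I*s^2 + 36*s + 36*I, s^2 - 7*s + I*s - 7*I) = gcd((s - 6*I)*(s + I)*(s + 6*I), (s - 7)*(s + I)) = s + I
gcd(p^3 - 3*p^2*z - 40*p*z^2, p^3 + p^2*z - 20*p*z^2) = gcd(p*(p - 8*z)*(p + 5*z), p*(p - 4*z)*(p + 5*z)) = p^2 + 5*p*z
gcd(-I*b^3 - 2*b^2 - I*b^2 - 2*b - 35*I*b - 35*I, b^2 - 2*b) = 1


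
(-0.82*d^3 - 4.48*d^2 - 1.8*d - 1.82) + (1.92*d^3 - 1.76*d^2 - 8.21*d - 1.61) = 1.1*d^3 - 6.24*d^2 - 10.01*d - 3.43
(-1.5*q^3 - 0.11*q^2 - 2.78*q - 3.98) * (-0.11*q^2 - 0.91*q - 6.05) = 0.165*q^5 + 1.3771*q^4 + 9.4809*q^3 + 3.6331*q^2 + 20.4408*q + 24.079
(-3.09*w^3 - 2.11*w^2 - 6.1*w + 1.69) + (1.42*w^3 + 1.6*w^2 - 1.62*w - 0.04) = -1.67*w^3 - 0.51*w^2 - 7.72*w + 1.65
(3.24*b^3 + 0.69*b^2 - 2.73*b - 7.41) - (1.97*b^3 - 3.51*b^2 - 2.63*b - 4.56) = 1.27*b^3 + 4.2*b^2 - 0.1*b - 2.85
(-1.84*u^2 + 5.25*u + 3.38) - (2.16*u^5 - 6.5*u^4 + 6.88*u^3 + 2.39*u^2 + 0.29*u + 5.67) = -2.16*u^5 + 6.5*u^4 - 6.88*u^3 - 4.23*u^2 + 4.96*u - 2.29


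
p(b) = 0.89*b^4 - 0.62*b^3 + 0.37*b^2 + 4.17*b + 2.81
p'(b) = 3.56*b^3 - 1.86*b^2 + 0.74*b + 4.17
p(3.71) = 160.32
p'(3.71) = 163.10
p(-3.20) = 106.89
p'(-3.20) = -133.90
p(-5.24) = 751.31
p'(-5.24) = -562.98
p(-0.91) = 0.40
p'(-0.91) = -0.73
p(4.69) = 397.15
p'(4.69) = 333.98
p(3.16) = 88.86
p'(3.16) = 100.27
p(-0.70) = 0.50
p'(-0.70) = 1.52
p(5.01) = 515.74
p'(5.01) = 408.87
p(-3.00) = 82.46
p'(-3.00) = -110.91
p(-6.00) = 1278.47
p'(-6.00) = -836.19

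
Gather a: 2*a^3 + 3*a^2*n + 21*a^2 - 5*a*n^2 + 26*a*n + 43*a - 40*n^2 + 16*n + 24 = 2*a^3 + a^2*(3*n + 21) + a*(-5*n^2 + 26*n + 43) - 40*n^2 + 16*n + 24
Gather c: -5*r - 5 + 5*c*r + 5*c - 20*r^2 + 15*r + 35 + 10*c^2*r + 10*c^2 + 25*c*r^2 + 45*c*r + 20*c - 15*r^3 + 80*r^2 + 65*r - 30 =c^2*(10*r + 10) + c*(25*r^2 + 50*r + 25) - 15*r^3 + 60*r^2 + 75*r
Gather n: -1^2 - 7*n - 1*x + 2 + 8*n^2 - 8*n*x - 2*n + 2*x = 8*n^2 + n*(-8*x - 9) + x + 1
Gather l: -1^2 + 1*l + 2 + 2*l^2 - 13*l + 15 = 2*l^2 - 12*l + 16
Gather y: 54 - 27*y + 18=72 - 27*y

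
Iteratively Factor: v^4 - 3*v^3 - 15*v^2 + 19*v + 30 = (v + 3)*(v^3 - 6*v^2 + 3*v + 10) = (v - 2)*(v + 3)*(v^2 - 4*v - 5) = (v - 2)*(v + 1)*(v + 3)*(v - 5)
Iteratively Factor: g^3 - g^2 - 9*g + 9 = (g + 3)*(g^2 - 4*g + 3) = (g - 1)*(g + 3)*(g - 3)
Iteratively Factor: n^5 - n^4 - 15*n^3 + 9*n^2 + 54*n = (n - 3)*(n^4 + 2*n^3 - 9*n^2 - 18*n) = (n - 3)^2*(n^3 + 5*n^2 + 6*n) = (n - 3)^2*(n + 3)*(n^2 + 2*n) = n*(n - 3)^2*(n + 3)*(n + 2)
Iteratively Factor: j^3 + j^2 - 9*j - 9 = (j + 3)*(j^2 - 2*j - 3) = (j - 3)*(j + 3)*(j + 1)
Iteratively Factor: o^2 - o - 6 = (o - 3)*(o + 2)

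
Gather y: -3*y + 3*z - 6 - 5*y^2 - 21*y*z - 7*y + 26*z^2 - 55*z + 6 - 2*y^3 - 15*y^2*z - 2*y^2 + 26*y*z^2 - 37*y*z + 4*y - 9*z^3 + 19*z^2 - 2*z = -2*y^3 + y^2*(-15*z - 7) + y*(26*z^2 - 58*z - 6) - 9*z^3 + 45*z^2 - 54*z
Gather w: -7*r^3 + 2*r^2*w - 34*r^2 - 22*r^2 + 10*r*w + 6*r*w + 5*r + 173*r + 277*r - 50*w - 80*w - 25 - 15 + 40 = -7*r^3 - 56*r^2 + 455*r + w*(2*r^2 + 16*r - 130)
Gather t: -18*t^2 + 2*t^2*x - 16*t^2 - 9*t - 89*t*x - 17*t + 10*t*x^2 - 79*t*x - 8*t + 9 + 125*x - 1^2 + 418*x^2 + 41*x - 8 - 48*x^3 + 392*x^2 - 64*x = t^2*(2*x - 34) + t*(10*x^2 - 168*x - 34) - 48*x^3 + 810*x^2 + 102*x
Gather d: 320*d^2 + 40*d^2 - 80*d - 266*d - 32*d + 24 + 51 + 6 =360*d^2 - 378*d + 81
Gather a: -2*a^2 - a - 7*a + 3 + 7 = -2*a^2 - 8*a + 10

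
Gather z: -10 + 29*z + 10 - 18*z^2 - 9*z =-18*z^2 + 20*z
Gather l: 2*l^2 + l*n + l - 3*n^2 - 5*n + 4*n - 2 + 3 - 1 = 2*l^2 + l*(n + 1) - 3*n^2 - n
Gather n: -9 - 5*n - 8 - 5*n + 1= -10*n - 16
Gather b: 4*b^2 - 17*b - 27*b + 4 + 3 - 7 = 4*b^2 - 44*b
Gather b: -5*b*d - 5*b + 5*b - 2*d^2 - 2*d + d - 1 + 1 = -5*b*d - 2*d^2 - d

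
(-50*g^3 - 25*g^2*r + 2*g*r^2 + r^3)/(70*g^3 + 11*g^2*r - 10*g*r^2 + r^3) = (5*g + r)/(-7*g + r)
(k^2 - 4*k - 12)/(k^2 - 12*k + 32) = (k^2 - 4*k - 12)/(k^2 - 12*k + 32)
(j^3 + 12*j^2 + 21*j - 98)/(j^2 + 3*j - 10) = (j^2 + 14*j + 49)/(j + 5)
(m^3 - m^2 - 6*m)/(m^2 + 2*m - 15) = m*(m + 2)/(m + 5)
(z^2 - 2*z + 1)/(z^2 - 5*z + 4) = (z - 1)/(z - 4)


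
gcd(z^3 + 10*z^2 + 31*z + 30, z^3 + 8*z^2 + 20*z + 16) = z + 2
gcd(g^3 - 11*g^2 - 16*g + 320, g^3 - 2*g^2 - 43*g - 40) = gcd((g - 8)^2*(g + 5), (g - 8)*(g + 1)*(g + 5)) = g^2 - 3*g - 40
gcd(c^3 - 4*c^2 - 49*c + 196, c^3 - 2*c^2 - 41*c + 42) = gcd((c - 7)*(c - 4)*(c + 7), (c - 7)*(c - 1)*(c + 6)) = c - 7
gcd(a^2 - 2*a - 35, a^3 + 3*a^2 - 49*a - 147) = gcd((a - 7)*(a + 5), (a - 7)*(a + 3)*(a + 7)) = a - 7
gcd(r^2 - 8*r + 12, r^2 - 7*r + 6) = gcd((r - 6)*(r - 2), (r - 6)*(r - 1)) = r - 6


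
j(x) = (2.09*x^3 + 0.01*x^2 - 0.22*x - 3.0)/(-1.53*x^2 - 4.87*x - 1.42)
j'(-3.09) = 244.06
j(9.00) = -8.98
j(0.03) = 1.92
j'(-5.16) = 1.09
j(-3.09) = 65.17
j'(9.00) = -1.28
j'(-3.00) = 655.01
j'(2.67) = -1.02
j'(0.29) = -2.08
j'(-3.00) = 655.01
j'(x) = (3.06*x + 4.87)*(2.09*x^3 + 0.01*x^2 - 0.22*x - 3.0)/(-1.53*x^2 - 4.87*x - 1.42)^2 + (6.27*x^2 + 0.02*x - 0.22)/(-1.53*x^2 - 4.87*x - 1.42)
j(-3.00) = 101.17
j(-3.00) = 101.17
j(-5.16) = 16.96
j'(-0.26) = -184.21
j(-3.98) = 21.32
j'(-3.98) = 9.05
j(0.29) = 1.02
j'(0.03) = -5.94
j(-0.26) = 11.58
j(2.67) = -1.43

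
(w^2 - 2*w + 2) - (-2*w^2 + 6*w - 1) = 3*w^2 - 8*w + 3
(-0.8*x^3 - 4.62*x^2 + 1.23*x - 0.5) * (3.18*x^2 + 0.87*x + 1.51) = -2.544*x^5 - 15.3876*x^4 - 1.316*x^3 - 7.4961*x^2 + 1.4223*x - 0.755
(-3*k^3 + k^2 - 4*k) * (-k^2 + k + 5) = 3*k^5 - 4*k^4 - 10*k^3 + k^2 - 20*k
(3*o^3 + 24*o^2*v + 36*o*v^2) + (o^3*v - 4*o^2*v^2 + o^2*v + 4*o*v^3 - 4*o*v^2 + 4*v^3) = o^3*v + 3*o^3 - 4*o^2*v^2 + 25*o^2*v + 4*o*v^3 + 32*o*v^2 + 4*v^3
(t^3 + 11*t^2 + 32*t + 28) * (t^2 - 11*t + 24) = t^5 - 65*t^3 - 60*t^2 + 460*t + 672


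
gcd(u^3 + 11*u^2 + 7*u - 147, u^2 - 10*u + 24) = 1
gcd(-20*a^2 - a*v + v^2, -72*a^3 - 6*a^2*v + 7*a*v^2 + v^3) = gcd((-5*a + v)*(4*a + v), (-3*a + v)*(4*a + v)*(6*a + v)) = 4*a + v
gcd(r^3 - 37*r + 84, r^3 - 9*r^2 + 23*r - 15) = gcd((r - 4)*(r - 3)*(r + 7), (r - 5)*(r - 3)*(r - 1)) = r - 3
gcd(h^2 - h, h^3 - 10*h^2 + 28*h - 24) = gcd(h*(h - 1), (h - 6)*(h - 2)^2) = 1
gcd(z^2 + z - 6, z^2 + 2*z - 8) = z - 2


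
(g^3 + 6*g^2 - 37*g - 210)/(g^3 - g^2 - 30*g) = (g + 7)/g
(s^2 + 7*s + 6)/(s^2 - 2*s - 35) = (s^2 + 7*s + 6)/(s^2 - 2*s - 35)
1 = 1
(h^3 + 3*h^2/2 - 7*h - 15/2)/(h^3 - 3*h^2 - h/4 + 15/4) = 2*(h + 3)/(2*h - 3)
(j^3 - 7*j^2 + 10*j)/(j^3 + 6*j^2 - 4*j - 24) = j*(j - 5)/(j^2 + 8*j + 12)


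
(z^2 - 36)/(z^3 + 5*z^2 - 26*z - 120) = (z - 6)/(z^2 - z - 20)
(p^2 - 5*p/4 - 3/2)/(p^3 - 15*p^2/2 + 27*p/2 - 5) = (4*p + 3)/(2*(2*p^2 - 11*p + 5))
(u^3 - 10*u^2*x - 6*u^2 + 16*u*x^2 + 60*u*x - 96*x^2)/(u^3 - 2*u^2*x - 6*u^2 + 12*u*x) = (u - 8*x)/u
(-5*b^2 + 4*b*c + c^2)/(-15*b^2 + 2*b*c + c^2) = (b - c)/(3*b - c)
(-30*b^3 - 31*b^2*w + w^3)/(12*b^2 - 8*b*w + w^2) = (5*b^2 + 6*b*w + w^2)/(-2*b + w)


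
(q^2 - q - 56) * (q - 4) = q^3 - 5*q^2 - 52*q + 224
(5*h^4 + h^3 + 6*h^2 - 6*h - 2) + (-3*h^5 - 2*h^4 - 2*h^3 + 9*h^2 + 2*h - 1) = -3*h^5 + 3*h^4 - h^3 + 15*h^2 - 4*h - 3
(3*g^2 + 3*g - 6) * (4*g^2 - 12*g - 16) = 12*g^4 - 24*g^3 - 108*g^2 + 24*g + 96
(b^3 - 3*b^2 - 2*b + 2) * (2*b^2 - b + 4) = 2*b^5 - 7*b^4 + 3*b^3 - 6*b^2 - 10*b + 8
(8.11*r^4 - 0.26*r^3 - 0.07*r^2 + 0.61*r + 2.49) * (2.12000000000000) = 17.1932*r^4 - 0.5512*r^3 - 0.1484*r^2 + 1.2932*r + 5.2788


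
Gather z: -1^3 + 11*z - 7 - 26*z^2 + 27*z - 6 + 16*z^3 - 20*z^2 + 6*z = 16*z^3 - 46*z^2 + 44*z - 14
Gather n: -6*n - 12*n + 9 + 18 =27 - 18*n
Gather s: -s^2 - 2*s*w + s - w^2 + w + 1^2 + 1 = -s^2 + s*(1 - 2*w) - w^2 + w + 2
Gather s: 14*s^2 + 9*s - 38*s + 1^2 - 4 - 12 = 14*s^2 - 29*s - 15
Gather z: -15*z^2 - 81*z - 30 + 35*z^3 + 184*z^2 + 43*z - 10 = 35*z^3 + 169*z^2 - 38*z - 40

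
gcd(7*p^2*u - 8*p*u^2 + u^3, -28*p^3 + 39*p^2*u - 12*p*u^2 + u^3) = 7*p^2 - 8*p*u + u^2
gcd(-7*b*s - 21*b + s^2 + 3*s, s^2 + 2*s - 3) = s + 3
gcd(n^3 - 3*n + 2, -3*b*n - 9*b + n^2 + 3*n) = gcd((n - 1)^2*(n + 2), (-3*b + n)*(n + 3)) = 1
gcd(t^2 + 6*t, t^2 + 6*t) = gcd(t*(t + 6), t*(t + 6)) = t^2 + 6*t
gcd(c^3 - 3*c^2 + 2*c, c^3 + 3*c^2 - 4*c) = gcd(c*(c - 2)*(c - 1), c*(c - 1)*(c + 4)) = c^2 - c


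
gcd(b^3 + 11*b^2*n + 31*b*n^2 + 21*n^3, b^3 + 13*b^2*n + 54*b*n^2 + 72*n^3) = b + 3*n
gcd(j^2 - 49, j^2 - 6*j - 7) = j - 7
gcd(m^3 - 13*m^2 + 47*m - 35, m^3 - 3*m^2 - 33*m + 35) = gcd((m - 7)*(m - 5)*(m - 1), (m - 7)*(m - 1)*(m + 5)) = m^2 - 8*m + 7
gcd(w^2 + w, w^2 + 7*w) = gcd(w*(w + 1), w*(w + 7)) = w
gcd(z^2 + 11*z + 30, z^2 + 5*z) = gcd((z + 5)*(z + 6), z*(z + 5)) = z + 5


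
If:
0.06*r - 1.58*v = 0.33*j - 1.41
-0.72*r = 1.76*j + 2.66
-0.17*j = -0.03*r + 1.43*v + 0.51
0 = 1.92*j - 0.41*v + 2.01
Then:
No Solution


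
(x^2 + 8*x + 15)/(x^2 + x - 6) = (x + 5)/(x - 2)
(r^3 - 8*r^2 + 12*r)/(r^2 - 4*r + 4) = r*(r - 6)/(r - 2)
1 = 1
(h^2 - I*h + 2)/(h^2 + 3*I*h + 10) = (h + I)/(h + 5*I)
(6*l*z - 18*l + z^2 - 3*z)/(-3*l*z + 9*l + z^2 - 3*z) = (6*l + z)/(-3*l + z)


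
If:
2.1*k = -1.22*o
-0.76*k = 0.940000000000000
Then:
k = -1.24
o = 2.13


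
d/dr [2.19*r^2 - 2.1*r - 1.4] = 4.38*r - 2.1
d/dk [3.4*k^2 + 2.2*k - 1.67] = 6.8*k + 2.2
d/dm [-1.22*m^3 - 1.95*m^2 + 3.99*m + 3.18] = -3.66*m^2 - 3.9*m + 3.99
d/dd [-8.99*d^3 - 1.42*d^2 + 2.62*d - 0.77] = -26.97*d^2 - 2.84*d + 2.62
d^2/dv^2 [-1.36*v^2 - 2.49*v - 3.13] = -2.72000000000000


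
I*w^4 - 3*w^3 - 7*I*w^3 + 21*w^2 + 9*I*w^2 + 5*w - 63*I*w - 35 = (w - 7)*(w - I)*(w + 5*I)*(I*w + 1)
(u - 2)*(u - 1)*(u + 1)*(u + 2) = u^4 - 5*u^2 + 4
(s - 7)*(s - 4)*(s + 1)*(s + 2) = s^4 - 8*s^3 - 3*s^2 + 62*s + 56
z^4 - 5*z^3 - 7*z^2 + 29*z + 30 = (z - 5)*(z - 3)*(z + 1)*(z + 2)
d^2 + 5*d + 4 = (d + 1)*(d + 4)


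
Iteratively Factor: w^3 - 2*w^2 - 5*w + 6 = (w - 1)*(w^2 - w - 6) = (w - 1)*(w + 2)*(w - 3)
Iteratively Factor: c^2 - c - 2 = (c - 2)*(c + 1)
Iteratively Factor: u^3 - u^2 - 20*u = (u + 4)*(u^2 - 5*u) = (u - 5)*(u + 4)*(u)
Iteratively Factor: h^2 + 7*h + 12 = (h + 3)*(h + 4)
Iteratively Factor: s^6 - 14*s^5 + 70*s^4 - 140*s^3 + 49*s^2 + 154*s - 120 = (s - 1)*(s^5 - 13*s^4 + 57*s^3 - 83*s^2 - 34*s + 120) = (s - 1)*(s + 1)*(s^4 - 14*s^3 + 71*s^2 - 154*s + 120) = (s - 3)*(s - 1)*(s + 1)*(s^3 - 11*s^2 + 38*s - 40) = (s - 3)*(s - 2)*(s - 1)*(s + 1)*(s^2 - 9*s + 20) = (s - 4)*(s - 3)*(s - 2)*(s - 1)*(s + 1)*(s - 5)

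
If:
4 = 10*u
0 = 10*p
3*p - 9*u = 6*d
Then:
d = -3/5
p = 0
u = 2/5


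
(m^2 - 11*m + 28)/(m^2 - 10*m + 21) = (m - 4)/(m - 3)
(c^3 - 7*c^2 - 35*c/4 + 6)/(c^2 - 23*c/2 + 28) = (4*c^2 + 4*c - 3)/(2*(2*c - 7))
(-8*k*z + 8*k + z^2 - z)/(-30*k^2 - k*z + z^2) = (8*k*z - 8*k - z^2 + z)/(30*k^2 + k*z - z^2)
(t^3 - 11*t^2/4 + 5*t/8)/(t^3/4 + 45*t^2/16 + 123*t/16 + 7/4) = 2*t*(8*t^2 - 22*t + 5)/(4*t^3 + 45*t^2 + 123*t + 28)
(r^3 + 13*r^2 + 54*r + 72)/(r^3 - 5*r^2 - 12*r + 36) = (r^2 + 10*r + 24)/(r^2 - 8*r + 12)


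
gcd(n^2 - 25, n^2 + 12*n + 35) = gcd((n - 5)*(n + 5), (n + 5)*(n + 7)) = n + 5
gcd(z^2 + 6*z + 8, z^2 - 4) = z + 2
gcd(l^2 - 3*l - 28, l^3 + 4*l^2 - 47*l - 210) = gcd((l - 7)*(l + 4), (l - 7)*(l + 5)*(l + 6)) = l - 7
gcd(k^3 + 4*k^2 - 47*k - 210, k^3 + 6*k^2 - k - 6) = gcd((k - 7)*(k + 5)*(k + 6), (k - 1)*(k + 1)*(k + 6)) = k + 6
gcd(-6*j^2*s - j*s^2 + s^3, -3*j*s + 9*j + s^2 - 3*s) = -3*j + s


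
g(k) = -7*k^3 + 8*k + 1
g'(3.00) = -181.00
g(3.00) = -164.00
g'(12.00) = -3016.00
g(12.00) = -11999.00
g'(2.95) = -174.75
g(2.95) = -155.11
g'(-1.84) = -63.10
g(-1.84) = 29.89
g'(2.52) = -125.36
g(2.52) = -90.86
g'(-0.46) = 3.56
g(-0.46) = -2.00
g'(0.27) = 6.47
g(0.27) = 3.02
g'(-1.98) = -74.33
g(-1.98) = 39.50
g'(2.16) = -89.98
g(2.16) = -52.26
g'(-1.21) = -22.75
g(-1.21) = 3.72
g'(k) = 8 - 21*k^2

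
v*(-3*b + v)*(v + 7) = -3*b*v^2 - 21*b*v + v^3 + 7*v^2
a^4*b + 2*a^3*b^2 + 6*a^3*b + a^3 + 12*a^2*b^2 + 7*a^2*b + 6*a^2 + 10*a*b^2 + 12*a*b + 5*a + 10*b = (a + 1)*(a + 5)*(a + 2*b)*(a*b + 1)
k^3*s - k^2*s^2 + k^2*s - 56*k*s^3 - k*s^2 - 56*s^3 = (k - 8*s)*(k + 7*s)*(k*s + s)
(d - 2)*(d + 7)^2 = d^3 + 12*d^2 + 21*d - 98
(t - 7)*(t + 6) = t^2 - t - 42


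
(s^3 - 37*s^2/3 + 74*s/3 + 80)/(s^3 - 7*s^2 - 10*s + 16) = (s^2 - 13*s/3 - 10)/(s^2 + s - 2)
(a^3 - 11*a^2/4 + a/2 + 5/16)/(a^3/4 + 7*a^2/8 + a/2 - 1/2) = (8*a^2 - 18*a - 5)/(2*(a^2 + 4*a + 4))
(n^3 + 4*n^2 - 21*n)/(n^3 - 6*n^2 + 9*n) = (n + 7)/(n - 3)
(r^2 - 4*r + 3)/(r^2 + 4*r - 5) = (r - 3)/(r + 5)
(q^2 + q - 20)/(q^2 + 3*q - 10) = (q - 4)/(q - 2)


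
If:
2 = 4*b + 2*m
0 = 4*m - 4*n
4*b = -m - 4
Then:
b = -5/2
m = 6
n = 6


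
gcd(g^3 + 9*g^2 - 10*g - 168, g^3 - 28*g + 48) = g^2 + 2*g - 24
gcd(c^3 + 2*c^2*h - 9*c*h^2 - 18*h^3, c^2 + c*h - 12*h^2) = c - 3*h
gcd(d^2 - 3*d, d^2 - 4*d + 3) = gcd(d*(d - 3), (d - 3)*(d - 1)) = d - 3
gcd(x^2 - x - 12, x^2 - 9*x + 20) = x - 4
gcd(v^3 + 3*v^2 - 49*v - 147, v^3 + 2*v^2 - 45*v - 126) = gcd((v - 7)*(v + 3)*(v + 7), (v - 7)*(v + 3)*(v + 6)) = v^2 - 4*v - 21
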